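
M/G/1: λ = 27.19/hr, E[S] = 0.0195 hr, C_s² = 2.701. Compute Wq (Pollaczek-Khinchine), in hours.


ρ = λ·E[S] = 27.19·0.0195 = 0.5302
E[S²] = E[S]²(1+C_s²) = 0.0195²·(1+2.701) = 0.001407
Wq = λ·E[S²]/(2(1−ρ)) = 27.19·0.001407/(2·0.4698) = 0.04072 hr

Final: 0.04072 hr


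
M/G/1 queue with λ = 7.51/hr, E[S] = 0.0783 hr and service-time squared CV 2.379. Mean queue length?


ρ = λ·E[S] = 7.51·0.0783 = 0.5880
Lq = ρ²(1+C_s²)/(2(1−ρ)) = 0.3458·(1+2.379)/(2·0.4120)
= 0.3458·3.3790/0.8239 = 1.41807

Final: 1.41807


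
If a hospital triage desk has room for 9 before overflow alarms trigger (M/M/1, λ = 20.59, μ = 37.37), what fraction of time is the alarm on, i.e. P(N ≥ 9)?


ρ = 20.59/37.37 = 0.5510
P(N ≥ n) = ρ^n = 0.5510^9 = 0.004679

Final: 0.004679


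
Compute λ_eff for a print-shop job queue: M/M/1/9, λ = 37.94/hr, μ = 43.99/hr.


ρ = 0.8625; P_K = (1−ρ)ρ^9/(1−ρ^10) = 0.047025
λ_eff = λ(1 − P_K) = 37.94·(1 − 0.047025) = 37.94·0.952975 = 36.1559 /hr

Final: 36.1559 /hr


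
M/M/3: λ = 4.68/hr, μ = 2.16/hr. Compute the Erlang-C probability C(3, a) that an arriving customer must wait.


a = λ/μ = 2.1667; ρ = a/3 = 0.7222
P₀ = 0.086083 (from M/M/c formula)
C(c,a) = [a^c/(c!(1−ρ))]·P₀ = [10.17130/(6·0.2778)]·0.086083
= 6.10278·0.086083 = 0.525347

Final: 0.525347


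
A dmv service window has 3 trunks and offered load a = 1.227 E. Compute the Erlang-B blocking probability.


B(c,a) = (a^c/c!) / Σ_{k=0}^{c} a^k/k!
a^3/3! = 0.307881
Σ terms (k=0..3): 1.00000 + 1.22700 + 0.75276 + 0.30788 = 3.287645
B = 0.307881/3.287645 = 0.093648

Final: 0.093648


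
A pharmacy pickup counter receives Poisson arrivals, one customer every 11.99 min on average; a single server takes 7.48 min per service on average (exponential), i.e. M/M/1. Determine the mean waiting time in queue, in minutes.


λ = 60/11.99 = 5.0042 /hr
μ = 60/7.48 = 8.0214 /hr
ρ = λ/μ = 5.0042/8.0214 = 0.6239
Wq = ρ/(μ−λ) = 0.6239/(8.0214−5.0042) = 0.20676 hr
In minutes: 0.20676·60 = 12.406 min

Final: 12.406 min


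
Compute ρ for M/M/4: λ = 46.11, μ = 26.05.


ρ = λ/(cμ) = 46.11/(4·26.05) = 46.11/104.20 = 0.4425

Final: 0.4425


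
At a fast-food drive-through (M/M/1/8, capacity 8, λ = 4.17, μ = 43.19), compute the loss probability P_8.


ρ = λ/μ = 4.17/43.19 = 0.09655
P_K = (1−ρ)ρ^K/(1−ρ^(K+1)) = (0.9034·0.000000007551)/(1 − 7.291e-10)
= 0.000000006822/1.000000 = 0.000000006822

Final: 0.000000006822


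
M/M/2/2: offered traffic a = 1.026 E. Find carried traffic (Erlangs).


B(2,1.026) = 0.206218 (Erlang-B)
Carried load = a(1 − B) = 1.026·(1 − 0.206218) = 1.026·0.793782 = 0.8144 E

Final: 0.8144 Erlangs


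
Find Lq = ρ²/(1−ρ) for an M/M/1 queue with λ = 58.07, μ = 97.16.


ρ = 58.07/97.16 = 0.5977
Lq = ρ²/(1−ρ) = 0.3572/0.4023 = 0.8879

Final: 0.8879


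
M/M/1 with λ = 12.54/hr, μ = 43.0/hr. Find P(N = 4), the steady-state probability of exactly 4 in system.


ρ = 12.54/43.0 = 0.2916
P_n = (1−ρ)·ρ^n = (1 − 0.2916)·0.2916^4 = 0.7084·0.007233 = 0.005124

Final: 0.005124


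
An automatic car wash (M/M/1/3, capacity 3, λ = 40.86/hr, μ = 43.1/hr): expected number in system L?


ρ = 40.86/43.1 = 0.9480
L = ρ[1 − (K+1)ρ^K + Kρ^(K+1)] / [(1−ρ)(1−ρ^(K+1))]
Numerator: 0.9480·(1 − 4·0.852046 + 3·0.807764) = 0.014320
Denominator: (0.05197)·(0.192236) = 0.009991
L = 0.014320/0.009991 = 1.4333

Final: 1.4333


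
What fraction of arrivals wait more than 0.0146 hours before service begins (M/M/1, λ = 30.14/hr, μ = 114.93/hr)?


ρ = 30.14/114.93 = 0.2622
P(Wq > t) = ρ·e^{−(μ−λ)t} = 0.2622·e^{−1.2379}
= 0.2622·0.289983 = 0.076047

Final: 0.076047


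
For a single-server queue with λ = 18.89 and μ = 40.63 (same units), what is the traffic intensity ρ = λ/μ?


ρ = λ/μ = 18.89/40.63 = 0.4649

Final: 0.4649


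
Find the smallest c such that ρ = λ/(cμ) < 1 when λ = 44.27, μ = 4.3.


Stability requires cμ > λ ⇔ c > λ/μ.
λ/μ = 44.27/4.3 = 10.2953
Minimum integer c = ⌊10.2953⌋ + 1 = 11
Check: 11·4.3 = 47.30 > 44.27, while 10·4.3 = 43.00 ≤ 44.27

Final: 11 servers


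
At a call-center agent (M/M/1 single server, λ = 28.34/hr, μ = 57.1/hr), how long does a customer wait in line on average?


ρ = 28.34/57.1 = 0.4963
Wq = ρ/(μ−λ) = 0.4963/(57.1 − 28.34) = 0.4963/28.76 = 0.01726 hr

Final: 0.01726 hr


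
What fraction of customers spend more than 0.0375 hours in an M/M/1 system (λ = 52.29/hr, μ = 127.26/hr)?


W ~ Exponential(μ−λ) for M/M/1.
μ − λ = 127.26 − 52.29 = 74.9700
P(W > t) = e^{−(μ−λ)t} = e^{−2.8114} = 0.060122

Final: 0.060122


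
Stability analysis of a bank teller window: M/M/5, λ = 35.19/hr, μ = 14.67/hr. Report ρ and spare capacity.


Total capacity cμ = 5·14.67 = 73.35/hr
ρ = λ/(cμ) = 35.19/73.35 = 0.4798
Stable ⇔ ρ < 1: YES
Spare capacity = cμ − λ = 73.35 − 35.19 = 38.16/hr

Final: ρ = 0.4798; stable; margin = 38.16/hr


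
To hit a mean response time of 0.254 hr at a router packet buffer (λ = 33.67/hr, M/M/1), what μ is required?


W = 1/(μ−λ) ⇒ μ − λ = 1/W = 1/0.254 = 3.9370
μ = λ + 1/W = 33.67 + 3.9370 = 37.6070 per hr

Final: 37.6070 /hr


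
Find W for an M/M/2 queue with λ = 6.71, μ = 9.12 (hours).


a = 0.7357; ρ = 0.3679; P₀ = 0.462124
Lq = P₀·a^c·ρ/(c!(1−ρ)²) = 0.11515
Wq = Lq/λ = 0.11515/6.71 = 0.01716 hr
W = Wq + 1/μ = 0.01716 + 0.10965 = 0.12681 hr

Final: 0.12681 hr


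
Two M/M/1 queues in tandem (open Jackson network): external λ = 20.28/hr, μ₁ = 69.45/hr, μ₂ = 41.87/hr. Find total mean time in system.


Each node sees arrival rate λ = 20.28/hr (tandem ⇒ throughput preserved).
W₁ = 1/(μ₁−λ) = 1/(69.45−20.28) = 0.02034 hr
W₂ = 1/(μ₂−λ) = 1/(41.87−20.28) = 0.04632 hr
W_total = W₁ + W₂ = 0.02034 + 0.04632 = 0.06666 hr

Final: 0.06666 hr


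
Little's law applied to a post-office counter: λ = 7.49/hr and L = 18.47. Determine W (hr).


W = L/λ = 18.47/7.49 = 2.4660 hr

Final: 2.4660 hr


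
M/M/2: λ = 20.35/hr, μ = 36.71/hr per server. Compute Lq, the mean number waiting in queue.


a = λ/μ = 0.5543; ρ = a/2 = 0.2772
P₀ = 0.565959
Lq = P₀·a^c·ρ / (c!·(1−ρ)²) = 0.565959·0.30730·0.2772/(2·0.52248)
= 0.04613

Final: 0.04613


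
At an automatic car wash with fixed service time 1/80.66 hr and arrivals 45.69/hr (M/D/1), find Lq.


ρ = 45.69/80.66 = 0.5665
M/D/1: Lq = ρ²/(2(1−ρ)) = 0.3209/(2·0.4335) = 0.37005

Final: 0.37005


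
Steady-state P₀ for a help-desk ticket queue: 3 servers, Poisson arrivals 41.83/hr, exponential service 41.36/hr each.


a = λ/μ = 41.83/41.36 = 1.0114; ρ = a/c = 0.3371
Σ_{k=0}^{2} a^k/k! (terms k=0..2) = 1.00000 + 1.01136 + 0.51143 = 2.52279
Tail: a^3/(3!(1−ρ)) = 1.03448/(6·0.6629) = 0.26010
P₀ = 1/(2.52279 + 0.26010) = 1/2.78289 = 0.359339

Final: 0.359339


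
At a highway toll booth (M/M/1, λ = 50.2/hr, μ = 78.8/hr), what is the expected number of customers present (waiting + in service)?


ρ = λ/μ = 50.2/78.8 = 0.6371
L = ρ/(1−ρ) = 0.6371/(1 − 0.6371) = 0.6371/0.3629 = 1.7552

Final: 1.7552


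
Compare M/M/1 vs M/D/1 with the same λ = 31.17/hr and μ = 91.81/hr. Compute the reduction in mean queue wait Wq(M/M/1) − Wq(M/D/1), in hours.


ρ = 31.17/91.81 = 0.3395
Wq(M/M/1) = ρ/(μ−λ) = 0.3395/60.64 = 0.005599 hr
Wq(M/D/1) = ρ/(2(μ−λ)) = 0.002799 hr
Savings = 0.005599 − 0.002799 = 0.002799 hr

Final: 0.002799 hr


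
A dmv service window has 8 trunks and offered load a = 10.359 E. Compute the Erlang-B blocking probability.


B(c,a) = (a^c/c!) / Σ_{k=0}^{c} a^k/k!
a^8/8! = 3288.683968
Σ terms (k=0..8): 1.00000 + 10.35900 + 53.65444 + 185.26878 + 479.79983 + 994.04929 + 1716.22610 + 2539.76945 + 3288.68397 = 9268.810861
B = 3288.683968/9268.810861 = 0.354812

Final: 0.354812


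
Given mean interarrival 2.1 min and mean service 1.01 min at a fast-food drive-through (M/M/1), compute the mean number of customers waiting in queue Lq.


λ = 60/2.1 = 28.5714 /hr
μ = 60/1.01 = 59.4059 /hr
ρ = λ/μ = 28.5714/59.4059 = 0.4810
Lq = ρ²/(1−ρ) = 0.2313/0.5190 = 0.4457

Final: 0.4457


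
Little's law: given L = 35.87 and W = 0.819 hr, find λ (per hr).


λ = L/W = 35.87/0.819 = 43.7973 /hr

Final: 43.7973 /hr


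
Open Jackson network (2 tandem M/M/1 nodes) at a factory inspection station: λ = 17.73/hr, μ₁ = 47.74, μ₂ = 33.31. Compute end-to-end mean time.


Each node sees arrival rate λ = 17.73/hr (tandem ⇒ throughput preserved).
W₁ = 1/(μ₁−λ) = 1/(47.74−17.73) = 0.03332 hr
W₂ = 1/(μ₂−λ) = 1/(33.31−17.73) = 0.06418 hr
W_total = W₁ + W₂ = 0.03332 + 0.06418 = 0.09751 hr

Final: 0.09751 hr


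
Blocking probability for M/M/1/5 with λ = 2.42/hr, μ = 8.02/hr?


ρ = λ/μ = 2.42/8.02 = 0.3017
P_K = (1−ρ)ρ^K/(1−ρ^(K+1)) = (0.6983·0.002502)/(1 − 0.0007548)
= 0.001747/0.999245 = 0.001748

Final: 0.001748


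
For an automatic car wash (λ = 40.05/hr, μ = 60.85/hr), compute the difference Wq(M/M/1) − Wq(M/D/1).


ρ = 40.05/60.85 = 0.6582
Wq(M/M/1) = ρ/(μ−λ) = 0.6582/20.80 = 0.03164 hr
Wq(M/D/1) = ρ/(2(μ−λ)) = 0.01582 hr
Savings = 0.03164 − 0.01582 = 0.01582 hr

Final: 0.01582 hr


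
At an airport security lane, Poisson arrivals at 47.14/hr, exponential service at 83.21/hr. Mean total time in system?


W = 1/(μ−λ) = 1/(83.21 − 47.14) = 1/36.07 = 0.02772 hr

Final: 0.02772 hr


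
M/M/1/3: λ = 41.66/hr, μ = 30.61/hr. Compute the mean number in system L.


ρ = 41.66/30.61 = 1.3610
L = ρ[1 − (K+1)ρ^K + Kρ^(K+1)] / [(1−ρ)(1−ρ^(K+1))]
Numerator: 1.3610·(1 − 4·2.520971 + 3·3.431024) = 1.645698
Denominator: (-0.3610)·(-2.431024) = 0.877583
L = 1.645698/0.877583 = 1.8753

Final: 1.8753


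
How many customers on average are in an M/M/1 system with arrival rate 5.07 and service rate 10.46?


ρ = λ/μ = 5.07/10.46 = 0.4847
L = ρ/(1−ρ) = 0.4847/(1 − 0.4847) = 0.4847/0.5153 = 0.9406

Final: 0.9406


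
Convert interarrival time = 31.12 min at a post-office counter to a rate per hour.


λ = 1/(interarrival time) in consistent units.
1 hour = 60 min, so λ = 60/31.12 = 1.9280 per hour

Final: 1.9280 /hr


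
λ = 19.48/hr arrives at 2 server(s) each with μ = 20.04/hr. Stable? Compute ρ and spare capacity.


Total capacity cμ = 2·20.04 = 40.08/hr
ρ = λ/(cμ) = 19.48/40.08 = 0.4860
Stable ⇔ ρ < 1: YES
Spare capacity = cμ − λ = 40.08 − 19.48 = 20.60/hr

Final: ρ = 0.4860; stable; margin = 20.60/hr


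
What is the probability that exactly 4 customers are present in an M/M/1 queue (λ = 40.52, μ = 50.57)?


ρ = 40.52/50.57 = 0.8013
P_n = (1−ρ)·ρ^n = (1 − 0.8013)·0.8013^4 = 0.1987·0.412198 = 0.081918

Final: 0.081918


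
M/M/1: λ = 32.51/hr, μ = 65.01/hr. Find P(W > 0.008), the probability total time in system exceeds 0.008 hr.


W ~ Exponential(μ−λ) for M/M/1.
μ − λ = 65.01 − 32.51 = 32.5000
P(W > t) = e^{−(μ−λ)t} = e^{−0.2600} = 0.771052

Final: 0.771052


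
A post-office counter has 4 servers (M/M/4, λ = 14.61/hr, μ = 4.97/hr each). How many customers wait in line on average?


a = λ/μ = 2.9396; ρ = a/4 = 0.7349
P₀ = 0.041269
Lq = P₀·a^c·ρ / (c!·(1−ρ)²) = 0.041269·74.67501·0.7349/(24·0.07027)
= 1.34285

Final: 1.34285


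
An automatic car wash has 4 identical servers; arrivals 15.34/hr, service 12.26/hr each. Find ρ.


ρ = λ/(cμ) = 15.34/(4·12.26) = 15.34/49.04 = 0.3128

Final: 0.3128


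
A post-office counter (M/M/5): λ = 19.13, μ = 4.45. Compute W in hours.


a = 4.2989; ρ = 0.8598; P₀ = 0.007736
Lq = P₀·a^c·ρ/(c!(1−ρ)²) = 4.13869
Wq = Lq/λ = 4.13869/19.13 = 0.21635 hr
W = Wq + 1/μ = 0.21635 + 0.22472 = 0.44106 hr

Final: 0.44106 hr


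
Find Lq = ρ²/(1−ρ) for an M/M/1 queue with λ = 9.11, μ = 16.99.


ρ = 9.11/16.99 = 0.5362
Lq = ρ²/(1−ρ) = 0.2875/0.4638 = 0.6199

Final: 0.6199


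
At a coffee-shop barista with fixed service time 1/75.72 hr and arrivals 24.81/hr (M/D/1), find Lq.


ρ = 24.81/75.72 = 0.3277
M/D/1: Lq = ρ²/(2(1−ρ)) = 0.1074/(2·0.6723) = 0.07984

Final: 0.07984


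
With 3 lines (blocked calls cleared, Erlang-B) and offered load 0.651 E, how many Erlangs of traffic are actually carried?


B(3,0.651) = 0.024089 (Erlang-B)
Carried load = a(1 − B) = 0.651·(1 − 0.024089) = 0.651·0.975911 = 0.6353 E

Final: 0.6353 Erlangs


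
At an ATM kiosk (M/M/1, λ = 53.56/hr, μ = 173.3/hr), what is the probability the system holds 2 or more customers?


ρ = 53.56/173.3 = 0.3091
P(N ≥ n) = ρ^n = 0.3091^2 = 0.095518

Final: 0.095518


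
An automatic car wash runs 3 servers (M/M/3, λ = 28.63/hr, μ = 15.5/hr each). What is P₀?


a = λ/μ = 28.63/15.5 = 1.8471; ρ = a/c = 0.6157
Σ_{k=0}^{2} a^k/k! (terms k=0..2) = 1.00000 + 1.84710 + 1.70588 = 4.55298
Tail: a^3/(3!(1−ρ)) = 6.30186/(6·0.3843) = 2.73304
P₀ = 1/(4.55298 + 2.73304) = 1/7.28602 = 0.137249

Final: 0.137249


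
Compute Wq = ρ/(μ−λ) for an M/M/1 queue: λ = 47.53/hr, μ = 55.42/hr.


ρ = 47.53/55.42 = 0.8576
Wq = ρ/(μ−λ) = 0.8576/(55.42 − 47.53) = 0.8576/7.89 = 0.1087 hr

Final: 0.1087 hr


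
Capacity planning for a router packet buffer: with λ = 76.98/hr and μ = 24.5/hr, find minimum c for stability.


Stability requires cμ > λ ⇔ c > λ/μ.
λ/μ = 76.98/24.5 = 3.1420
Minimum integer c = ⌊3.1420⌋ + 1 = 4
Check: 4·24.5 = 98.00 > 76.98, while 3·24.5 = 73.50 ≤ 76.98

Final: 4 servers


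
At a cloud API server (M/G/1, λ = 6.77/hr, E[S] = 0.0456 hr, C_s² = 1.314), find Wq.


ρ = λ·E[S] = 6.77·0.0456 = 0.3087
E[S²] = E[S]²(1+C_s²) = 0.0456²·(1+1.314) = 0.004812
Wq = λ·E[S²]/(2(1−ρ)) = 6.77·0.004812/(2·0.6913) = 0.02356 hr

Final: 0.02356 hr


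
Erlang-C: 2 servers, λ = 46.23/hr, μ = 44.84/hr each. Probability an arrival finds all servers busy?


a = λ/μ = 1.0310; ρ = a/2 = 0.5155
P₀ = 0.319697 (from M/M/c formula)
C(c,a) = [a^c/(c!(1−ρ))]·P₀ = [1.06296/(2·0.4845)]·0.319697
= 1.09696·0.319697 = 0.350696

Final: 0.350696


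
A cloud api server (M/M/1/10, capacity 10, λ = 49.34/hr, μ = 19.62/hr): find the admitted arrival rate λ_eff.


ρ = 2.5148; P_K = (1−ρ)ρ^10/(1−ρ^11) = 0.602375
λ_eff = λ(1 − P_K) = 49.34·(1 − 0.602375) = 49.34·0.397625 = 19.6188 /hr

Final: 19.6188 /hr


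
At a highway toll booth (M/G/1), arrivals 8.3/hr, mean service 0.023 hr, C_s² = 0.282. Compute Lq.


ρ = λ·E[S] = 8.3·0.023 = 0.1909
Lq = ρ²(1+C_s²)/(2(1−ρ)) = 0.03644·(1+0.282)/(2·0.8091)
= 0.03644·1.2820/1.6182 = 0.02887

Final: 0.02887


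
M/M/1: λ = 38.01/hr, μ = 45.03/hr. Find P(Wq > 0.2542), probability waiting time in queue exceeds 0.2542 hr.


ρ = 38.01/45.03 = 0.8441
P(Wq > t) = ρ·e^{−(μ−λ)t} = 0.8441·e^{−1.7845}
= 0.8441·0.167884 = 0.141711

Final: 0.141711


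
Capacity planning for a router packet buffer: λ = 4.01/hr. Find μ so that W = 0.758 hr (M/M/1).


W = 1/(μ−λ) ⇒ μ − λ = 1/W = 1/0.758 = 1.3193
μ = λ + 1/W = 4.01 + 1.3193 = 5.3293 per hr

Final: 5.3293 /hr


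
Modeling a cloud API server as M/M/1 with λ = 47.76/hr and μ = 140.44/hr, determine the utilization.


ρ = λ/μ = 47.76/140.44 = 0.3401

Final: 0.3401


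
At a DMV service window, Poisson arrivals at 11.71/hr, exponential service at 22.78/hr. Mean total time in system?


W = 1/(μ−λ) = 1/(22.78 − 11.71) = 1/11.07 = 0.09033 hr

Final: 0.09033 hr


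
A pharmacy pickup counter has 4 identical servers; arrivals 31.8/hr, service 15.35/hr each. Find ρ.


ρ = λ/(cμ) = 31.8/(4·15.35) = 31.8/61.40 = 0.5179

Final: 0.5179


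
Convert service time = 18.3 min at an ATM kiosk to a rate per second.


μ = 1/(service time) in consistent units.
1 second = 0.0166667 min, so μ = 0.0166667/18.3 = 0.0009107 per second

Final: 0.0009107 /sec


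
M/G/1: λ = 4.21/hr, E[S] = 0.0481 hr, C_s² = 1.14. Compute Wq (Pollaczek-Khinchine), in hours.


ρ = λ·E[S] = 4.21·0.0481 = 0.2025
E[S²] = E[S]²(1+C_s²) = 0.0481²·(1+1.14) = 0.004951
Wq = λ·E[S²]/(2(1−ρ)) = 4.21·0.004951/(2·0.7975) = 0.01307 hr

Final: 0.01307 hr


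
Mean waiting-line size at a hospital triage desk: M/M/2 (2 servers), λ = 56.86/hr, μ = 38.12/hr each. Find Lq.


a = λ/μ = 1.4916; ρ = a/2 = 0.7458
P₀ = 0.145605
Lq = P₀·a^c·ρ / (c!·(1−ρ)²) = 0.145605·2.22489·0.7458/(2·0.06462)
= 1.86954

Final: 1.86954


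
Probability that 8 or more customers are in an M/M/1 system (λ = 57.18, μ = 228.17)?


ρ = 57.18/228.17 = 0.2506
P(N ≥ n) = ρ^n = 0.2506^8 = 0.00001556

Final: 0.00001556


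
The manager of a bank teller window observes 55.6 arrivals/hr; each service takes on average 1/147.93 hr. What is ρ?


ρ = λ/μ = 55.6/147.93 = 0.3759

Final: 0.3759


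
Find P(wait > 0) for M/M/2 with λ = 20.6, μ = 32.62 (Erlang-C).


a = λ/μ = 0.6315; ρ = a/2 = 0.3158
P₀ = 0.520037 (from M/M/c formula)
C(c,a) = [a^c/(c!(1−ρ))]·P₀ = [0.39881/(2·0.6842)]·0.520037
= 0.29142·0.520037 = 0.151552

Final: 0.151552


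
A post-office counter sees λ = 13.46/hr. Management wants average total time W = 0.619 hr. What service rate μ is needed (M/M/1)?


W = 1/(μ−λ) ⇒ μ − λ = 1/W = 1/0.619 = 1.6155
μ = λ + 1/W = 13.46 + 1.6155 = 15.0755 per hr

Final: 15.0755 /hr


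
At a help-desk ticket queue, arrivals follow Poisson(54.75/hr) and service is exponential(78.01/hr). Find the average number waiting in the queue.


ρ = 54.75/78.01 = 0.7018
Lq = ρ²/(1−ρ) = 0.4926/0.2982 = 1.6520

Final: 1.6520


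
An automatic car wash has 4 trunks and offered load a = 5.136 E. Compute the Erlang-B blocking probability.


B(c,a) = (a^c/c!) / Σ_{k=0}^{c} a^k/k!
a^4/4! = 28.992710
Σ terms (k=0..4): 1.00000 + 5.13600 + 13.18925 + 22.57999 + 28.99271 = 70.897951
B = 28.992710/70.897951 = 0.408936

Final: 0.408936


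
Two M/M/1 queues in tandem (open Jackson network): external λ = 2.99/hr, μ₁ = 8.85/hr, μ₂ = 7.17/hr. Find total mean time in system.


Each node sees arrival rate λ = 2.99/hr (tandem ⇒ throughput preserved).
W₁ = 1/(μ₁−λ) = 1/(8.85−2.99) = 0.17065 hr
W₂ = 1/(μ₂−λ) = 1/(7.17−2.99) = 0.23923 hr
W_total = W₁ + W₂ = 0.17065 + 0.23923 = 0.40988 hr

Final: 0.40988 hr


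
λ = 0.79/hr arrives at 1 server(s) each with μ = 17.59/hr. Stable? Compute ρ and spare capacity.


Total capacity cμ = 1·17.59 = 17.59/hr
ρ = λ/(cμ) = 0.79/17.59 = 0.04491
Stable ⇔ ρ < 1: YES
Spare capacity = cμ − λ = 17.59 − 0.79 = 16.80/hr

Final: ρ = 0.04491; stable; margin = 16.80/hr


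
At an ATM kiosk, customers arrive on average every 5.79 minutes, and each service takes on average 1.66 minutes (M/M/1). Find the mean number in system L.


λ = 60/5.79 = 10.3627 /hr
μ = 60/1.66 = 36.1446 /hr
ρ = λ/μ = 10.3627/36.1446 = 0.2867
L = ρ/(1−ρ) = 0.2867/0.7133 = 0.4019

Final: 0.4019


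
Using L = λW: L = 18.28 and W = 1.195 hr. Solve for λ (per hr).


λ = L/W = 18.28/1.195 = 15.2971 /hr

Final: 15.2971 /hr


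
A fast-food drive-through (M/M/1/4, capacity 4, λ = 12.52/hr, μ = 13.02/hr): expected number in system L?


ρ = 12.52/13.02 = 0.9616
L = ρ[1 − (K+1)ρ^K + Kρ^(K+1)] / [(1−ρ)(1−ρ^(K+1))]
Numerator: 0.9616·(1 − 5·0.855014 + 4·0.822180) = 0.013123
Denominator: (0.03840)·(0.177820) = 0.006829
L = 0.013123/0.006829 = 1.9217

Final: 1.9217


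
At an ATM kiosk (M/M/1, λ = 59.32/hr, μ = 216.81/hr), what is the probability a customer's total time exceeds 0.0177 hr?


W ~ Exponential(μ−λ) for M/M/1.
μ − λ = 216.81 − 59.32 = 157.4900
P(W > t) = e^{−(μ−λ)t} = e^{−2.7876} = 0.061570

Final: 0.061570


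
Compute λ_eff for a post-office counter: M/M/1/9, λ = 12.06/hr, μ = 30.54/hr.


ρ = 0.3949; P_K = (1−ρ)ρ^9/(1−ρ^10) = 0.0001413
λ_eff = λ(1 − P_K) = 12.06·(1 − 0.0001413) = 12.06·0.999859 = 12.0583 /hr

Final: 12.0583 /hr


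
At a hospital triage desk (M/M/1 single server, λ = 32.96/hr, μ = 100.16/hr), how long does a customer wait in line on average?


ρ = 32.96/100.16 = 0.3291
Wq = ρ/(μ−λ) = 0.3291/(100.16 − 32.96) = 0.3291/67.20 = 0.004897 hr

Final: 0.004897 hr


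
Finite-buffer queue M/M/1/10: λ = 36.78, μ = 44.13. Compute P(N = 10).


ρ = λ/μ = 36.78/44.13 = 0.8334
P_K = (1−ρ)ρ^K/(1−ρ^(K+1)) = (0.1666·0.161725)/(1 − 0.134789)
= 0.026936/0.865211 = 0.031132

Final: 0.031132


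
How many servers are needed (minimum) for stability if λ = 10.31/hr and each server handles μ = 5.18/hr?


Stability requires cμ > λ ⇔ c > λ/μ.
λ/μ = 10.31/5.18 = 1.9903
Minimum integer c = ⌊1.9903⌋ + 1 = 2
Check: 2·5.18 = 10.36 > 10.31, while 1·5.18 = 5.18 ≤ 10.31

Final: 2 servers


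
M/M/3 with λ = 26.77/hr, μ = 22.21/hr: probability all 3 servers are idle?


a = λ/μ = 26.77/22.21 = 1.2053; ρ = a/c = 0.4018
Σ_{k=0}^{2} a^k/k! (terms k=0..2) = 1.00000 + 1.20531 + 0.72639 = 2.93170
Tail: a^3/(3!(1−ρ)) = 1.75105/(6·0.5982) = 0.48784
P₀ = 1/(2.93170 + 0.48784) = 1/3.41955 = 0.292436

Final: 0.292436


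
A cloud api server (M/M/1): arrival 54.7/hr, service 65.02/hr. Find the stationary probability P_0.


ρ = 54.7/65.02 = 0.8413
P_n = (1−ρ)·ρ^n = (1 − 0.8413)·0.8413^0 = 0.1587·1.000000 = 0.158720

Final: 0.158720


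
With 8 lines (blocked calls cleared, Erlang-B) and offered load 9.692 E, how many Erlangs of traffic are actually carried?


B(8,9.692) = 0.323680 (Erlang-B)
Carried load = a(1 − B) = 9.692·(1 − 0.323680) = 9.692·0.676320 = 6.5549 E

Final: 6.5549 Erlangs


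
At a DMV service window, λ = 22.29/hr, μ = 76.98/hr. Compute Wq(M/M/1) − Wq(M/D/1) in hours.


ρ = 22.29/76.98 = 0.2896
Wq(M/M/1) = ρ/(μ−λ) = 0.2896/54.69 = 0.005294 hr
Wq(M/D/1) = ρ/(2(μ−λ)) = 0.002647 hr
Savings = 0.005294 − 0.002647 = 0.002647 hr

Final: 0.002647 hr


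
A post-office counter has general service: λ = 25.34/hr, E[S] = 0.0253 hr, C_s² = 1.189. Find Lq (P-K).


ρ = λ·E[S] = 25.34·0.0253 = 0.6411
Lq = ρ²(1+C_s²)/(2(1−ρ)) = 0.4110·(1+1.189)/(2·0.3589)
= 0.4110·2.1890/0.7178 = 1.25343

Final: 1.25343


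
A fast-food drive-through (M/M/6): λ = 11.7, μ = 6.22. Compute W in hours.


a = 1.8810; ρ = 0.3135; P₀ = 0.152278
Lq = P₀·a^c·ρ/(c!(1−ρ)²) = 0.006232
Wq = Lq/λ = 0.006232/11.7 = 0.0005327 hr
W = Wq + 1/μ = 0.0005327 + 0.16077 = 0.16130 hr

Final: 0.16130 hr


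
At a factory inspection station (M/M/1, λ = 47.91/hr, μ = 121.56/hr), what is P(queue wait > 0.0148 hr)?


ρ = 47.91/121.56 = 0.3941
P(Wq > t) = ρ·e^{−(μ−λ)t} = 0.3941·e^{−1.0900}
= 0.3941·0.336210 = 0.132509

Final: 0.132509


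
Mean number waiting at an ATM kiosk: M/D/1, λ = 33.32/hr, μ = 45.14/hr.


ρ = 33.32/45.14 = 0.7381
M/D/1: Lq = ρ²/(2(1−ρ)) = 0.5449/(2·0.2619) = 1.04040

Final: 1.04040


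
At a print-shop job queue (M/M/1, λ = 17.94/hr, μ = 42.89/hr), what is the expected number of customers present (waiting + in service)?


ρ = λ/μ = 17.94/42.89 = 0.4183
L = ρ/(1−ρ) = 0.4183/(1 − 0.4183) = 0.4183/0.5817 = 0.7190

Final: 0.7190


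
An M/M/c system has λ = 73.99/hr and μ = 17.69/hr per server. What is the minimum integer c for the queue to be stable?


Stability requires cμ > λ ⇔ c > λ/μ.
λ/μ = 73.99/17.69 = 4.1826
Minimum integer c = ⌊4.1826⌋ + 1 = 5
Check: 5·17.69 = 88.45 > 73.99, while 4·17.69 = 70.76 ≤ 73.99

Final: 5 servers


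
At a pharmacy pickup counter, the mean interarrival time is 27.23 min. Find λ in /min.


λ = 1/(interarrival time) in consistent units.
1 minute = 1 min, so λ = 1/27.23 = 0.03672 per minute

Final: 0.03672 /min


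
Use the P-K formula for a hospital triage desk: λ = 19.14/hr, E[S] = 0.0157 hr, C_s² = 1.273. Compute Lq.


ρ = λ·E[S] = 19.14·0.0157 = 0.3005
Lq = ρ²(1+C_s²)/(2(1−ρ)) = 0.09030·(1+1.273)/(2·0.6995)
= 0.09030·2.2730/1.3990 = 0.14671

Final: 0.14671


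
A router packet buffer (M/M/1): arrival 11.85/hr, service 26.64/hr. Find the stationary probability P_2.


ρ = 11.85/26.64 = 0.4448
P_n = (1−ρ)·ρ^n = (1 − 0.4448)·0.4448^2 = 0.5552·0.197865 = 0.109851

Final: 0.109851


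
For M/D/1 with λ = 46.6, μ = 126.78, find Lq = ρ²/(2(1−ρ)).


ρ = 46.6/126.78 = 0.3676
M/D/1: Lq = ρ²/(2(1−ρ)) = 0.1351/(2·0.6324) = 0.10681

Final: 0.10681


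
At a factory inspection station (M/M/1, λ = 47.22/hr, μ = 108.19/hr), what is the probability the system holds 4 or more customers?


ρ = 47.22/108.19 = 0.4365
P(N ≥ n) = ρ^n = 0.4365^4 = 0.036287

Final: 0.036287


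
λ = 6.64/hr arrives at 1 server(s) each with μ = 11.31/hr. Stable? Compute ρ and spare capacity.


Total capacity cμ = 1·11.31 = 11.31/hr
ρ = λ/(cμ) = 6.64/11.31 = 0.5871
Stable ⇔ ρ < 1: YES
Spare capacity = cμ − λ = 11.31 − 6.64 = 4.67/hr

Final: ρ = 0.5871; stable; margin = 4.67/hr


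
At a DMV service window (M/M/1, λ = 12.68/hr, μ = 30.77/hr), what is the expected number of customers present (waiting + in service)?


ρ = λ/μ = 12.68/30.77 = 0.4121
L = ρ/(1−ρ) = 0.4121/(1 − 0.4121) = 0.4121/0.5879 = 0.7009

Final: 0.7009


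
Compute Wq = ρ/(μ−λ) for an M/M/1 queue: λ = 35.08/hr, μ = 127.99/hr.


ρ = 35.08/127.99 = 0.2741
Wq = ρ/(μ−λ) = 0.2741/(127.99 − 35.08) = 0.2741/92.91 = 0.002950 hr

Final: 0.002950 hr


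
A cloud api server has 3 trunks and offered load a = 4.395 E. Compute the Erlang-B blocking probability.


B(c,a) = (a^c/c!) / Σ_{k=0}^{c} a^k/k!
a^3/3! = 14.148988
Σ terms (k=0..3): 1.00000 + 4.39500 + 9.65801 + 14.14899 = 29.202001
B = 14.148988/29.202001 = 0.484521

Final: 0.484521


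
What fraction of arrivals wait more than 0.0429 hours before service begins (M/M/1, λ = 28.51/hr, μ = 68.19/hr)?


ρ = 28.51/68.19 = 0.4181
P(Wq > t) = ρ·e^{−(μ−λ)t} = 0.4181·e^{−1.7023}
= 0.4181·0.182269 = 0.076206

Final: 0.076206


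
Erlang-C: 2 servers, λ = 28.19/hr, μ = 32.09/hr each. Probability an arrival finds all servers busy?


a = λ/μ = 0.8785; ρ = a/2 = 0.4392
P₀ = 0.389629 (from M/M/c formula)
C(c,a) = [a^c/(c!(1−ρ))]·P₀ = [0.77170/(2·0.5608)]·0.389629
= 0.68808·0.389629 = 0.268095

Final: 0.268095


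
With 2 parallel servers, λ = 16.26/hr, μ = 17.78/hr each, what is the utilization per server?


ρ = λ/(cμ) = 16.26/(2·17.78) = 16.26/35.56 = 0.4573

Final: 0.4573


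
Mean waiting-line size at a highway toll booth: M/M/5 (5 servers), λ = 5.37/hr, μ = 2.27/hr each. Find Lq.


a = λ/μ = 2.3656; ρ = a/5 = 0.4731
P₀ = 0.092192
Lq = P₀·a^c·ρ / (c!·(1−ρ)²) = 0.092192·74.08702·0.4731/(120·0.27759)
= 0.09701

Final: 0.09701


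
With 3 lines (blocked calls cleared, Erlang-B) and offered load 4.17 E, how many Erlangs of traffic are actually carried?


B(3,4.17) = 0.465719 (Erlang-B)
Carried load = a(1 − B) = 4.17·(1 − 0.465719) = 4.17·0.534281 = 2.2280 E

Final: 2.2280 Erlangs


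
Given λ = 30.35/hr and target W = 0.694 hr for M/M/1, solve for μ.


W = 1/(μ−λ) ⇒ μ − λ = 1/W = 1/0.694 = 1.4409
μ = λ + 1/W = 30.35 + 1.4409 = 31.7909 per hr

Final: 31.7909 /hr


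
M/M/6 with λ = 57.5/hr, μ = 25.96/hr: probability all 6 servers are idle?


a = λ/μ = 57.5/25.96 = 2.2149; ρ = a/c = 0.3692
Σ_{k=0}^{5} a^k/k! (terms k=0..5) = 1.00000 + 2.21495 + 2.45299 + 1.81108 + 1.00286 + 0.44426 = 8.92614
Tail: a^6/(6!(1−ρ)) = 118.08071/(720·0.6308) = 0.25997
P₀ = 1/(8.92614 + 0.25997) = 1/9.18611 = 0.108860

Final: 0.108860


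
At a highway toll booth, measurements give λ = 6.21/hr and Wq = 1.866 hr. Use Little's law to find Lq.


Lq = λWq = 6.21·1.866 = 11.5879

Final: 11.5879


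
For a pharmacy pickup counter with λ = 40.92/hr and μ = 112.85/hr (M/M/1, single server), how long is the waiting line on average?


ρ = 40.92/112.85 = 0.3626
Lq = ρ²/(1−ρ) = 0.1315/0.6374 = 0.2063

Final: 0.2063


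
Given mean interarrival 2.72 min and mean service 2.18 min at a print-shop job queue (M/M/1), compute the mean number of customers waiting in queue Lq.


λ = 60/2.72 = 22.0588 /hr
μ = 60/2.18 = 27.5229 /hr
ρ = λ/μ = 22.0588/27.5229 = 0.8015
Lq = ρ²/(1−ρ) = 0.6424/0.1985 = 3.2356

Final: 3.2356


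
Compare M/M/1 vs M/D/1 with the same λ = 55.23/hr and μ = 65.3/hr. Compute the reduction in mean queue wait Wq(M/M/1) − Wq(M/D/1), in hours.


ρ = 55.23/65.3 = 0.8458
Wq(M/M/1) = ρ/(μ−λ) = 0.8458/10.07 = 0.08399 hr
Wq(M/D/1) = ρ/(2(μ−λ)) = 0.04200 hr
Savings = 0.08399 − 0.04200 = 0.04200 hr

Final: 0.04200 hr


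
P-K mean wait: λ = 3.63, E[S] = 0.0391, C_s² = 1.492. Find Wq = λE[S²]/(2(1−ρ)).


ρ = λ·E[S] = 3.63·0.0391 = 0.1419
E[S²] = E[S]²(1+C_s²) = 0.0391²·(1+1.492) = 0.003810
Wq = λ·E[S²]/(2(1−ρ)) = 3.63·0.003810/(2·0.8581) = 0.008059 hr

Final: 0.008059 hr


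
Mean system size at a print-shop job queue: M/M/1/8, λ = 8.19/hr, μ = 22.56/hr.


ρ = 8.19/22.56 = 0.3630
L = ρ[1 − (K+1)ρ^K + Kρ^(K+1)] / [(1−ρ)(1−ρ^(K+1))]
Numerator: 0.3630·(1 − 9·0.0003017 + 8·0.0001095) = 0.362364
Denominator: (0.6370)·(0.999890) = 0.636898
L = 0.362364/0.636898 = 0.5690

Final: 0.5690


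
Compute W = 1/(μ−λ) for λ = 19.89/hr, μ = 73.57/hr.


W = 1/(μ−λ) = 1/(73.57 − 19.89) = 1/53.68 = 0.01863 hr

Final: 0.01863 hr


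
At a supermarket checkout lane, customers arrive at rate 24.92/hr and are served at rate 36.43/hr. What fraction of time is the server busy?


ρ = λ/μ = 24.92/36.43 = 0.6841

Final: 0.6841


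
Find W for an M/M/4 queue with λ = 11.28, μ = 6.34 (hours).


a = 1.7792; ρ = 0.4448; P₀ = 0.165219
Lq = P₀·a^c·ρ/(c!(1−ρ)²) = 0.09954
Wq = Lq/λ = 0.09954/11.28 = 0.008824 hr
W = Wq + 1/μ = 0.008824 + 0.15773 = 0.16655 hr

Final: 0.16655 hr


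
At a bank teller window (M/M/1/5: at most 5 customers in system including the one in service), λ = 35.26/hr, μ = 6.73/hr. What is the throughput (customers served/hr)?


ρ = 5.2392; P_K = (1−ρ)ρ^5/(1−ρ^6) = 0.809171
λ_eff = λ(1 − P_K) = 35.26·(1 − 0.809171) = 35.26·0.190829 = 6.7286 /hr

Final: 6.7286 /hr


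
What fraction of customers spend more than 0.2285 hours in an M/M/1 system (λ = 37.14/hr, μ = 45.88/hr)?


W ~ Exponential(μ−λ) for M/M/1.
μ − λ = 45.88 − 37.14 = 8.7400
P(W > t) = e^{−(μ−λ)t} = e^{−1.9971} = 0.135730

Final: 0.135730


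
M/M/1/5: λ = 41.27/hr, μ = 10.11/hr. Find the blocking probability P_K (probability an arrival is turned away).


ρ = λ/μ = 41.27/10.11 = 4.0821
P_K = (1−ρ)ρ^K/(1−ρ^(K+1)) = (-3.0821·1133.487060)/(1 − 4627.004051)
= -3493.516991/-4626.004051 = 0.755191

Final: 0.755191


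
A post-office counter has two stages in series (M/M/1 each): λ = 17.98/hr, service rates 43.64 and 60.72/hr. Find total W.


Each node sees arrival rate λ = 17.98/hr (tandem ⇒ throughput preserved).
W₁ = 1/(μ₁−λ) = 1/(43.64−17.98) = 0.03897 hr
W₂ = 1/(μ₂−λ) = 1/(60.72−17.98) = 0.02340 hr
W_total = W₁ + W₂ = 0.03897 + 0.02340 = 0.06237 hr

Final: 0.06237 hr


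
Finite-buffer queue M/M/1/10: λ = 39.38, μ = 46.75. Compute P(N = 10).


ρ = λ/μ = 39.38/46.75 = 0.8424
P_K = (1−ρ)ρ^K/(1−ρ^(K+1)) = (0.1576·0.179863)/(1 − 0.151508)
= 0.028355/0.848492 = 0.033418

Final: 0.033418


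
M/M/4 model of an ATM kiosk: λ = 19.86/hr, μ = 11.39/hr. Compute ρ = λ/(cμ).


ρ = λ/(cμ) = 19.86/(4·11.39) = 19.86/45.56 = 0.4359

Final: 0.4359


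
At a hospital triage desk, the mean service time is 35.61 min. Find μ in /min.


μ = 1/(service time) in consistent units.
1 minute = 1 min, so μ = 1/35.61 = 0.02808 per minute

Final: 0.02808 /min


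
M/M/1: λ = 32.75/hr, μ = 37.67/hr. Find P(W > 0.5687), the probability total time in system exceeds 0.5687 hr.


W ~ Exponential(μ−λ) for M/M/1.
μ − λ = 37.67 − 32.75 = 4.9200
P(W > t) = e^{−(μ−λ)t} = e^{−2.7980} = 0.060932

Final: 0.060932


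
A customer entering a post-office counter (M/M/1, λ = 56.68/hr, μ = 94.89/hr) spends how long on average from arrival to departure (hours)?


W = 1/(μ−λ) = 1/(94.89 − 56.68) = 1/38.21 = 0.02617 hr

Final: 0.02617 hr


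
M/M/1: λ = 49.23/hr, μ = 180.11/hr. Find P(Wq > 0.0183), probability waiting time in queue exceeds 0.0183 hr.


ρ = 49.23/180.11 = 0.2733
P(Wq > t) = ρ·e^{−(μ−λ)t} = 0.2733·e^{−2.3951}
= 0.2733·0.091163 = 0.024918

Final: 0.024918


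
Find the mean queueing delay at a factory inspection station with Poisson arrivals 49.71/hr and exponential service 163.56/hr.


ρ = 49.71/163.56 = 0.3039
Wq = ρ/(μ−λ) = 0.3039/(163.56 − 49.71) = 0.3039/113.85 = 0.002670 hr

Final: 0.002670 hr


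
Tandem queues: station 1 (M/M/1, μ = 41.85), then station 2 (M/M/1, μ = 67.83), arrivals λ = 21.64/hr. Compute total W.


Each node sees arrival rate λ = 21.64/hr (tandem ⇒ throughput preserved).
W₁ = 1/(μ₁−λ) = 1/(41.85−21.64) = 0.04948 hr
W₂ = 1/(μ₂−λ) = 1/(67.83−21.64) = 0.02165 hr
W_total = W₁ + W₂ = 0.04948 + 0.02165 = 0.07113 hr

Final: 0.07113 hr


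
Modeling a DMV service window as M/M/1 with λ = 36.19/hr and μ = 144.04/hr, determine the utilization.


ρ = λ/μ = 36.19/144.04 = 0.2512

Final: 0.2512


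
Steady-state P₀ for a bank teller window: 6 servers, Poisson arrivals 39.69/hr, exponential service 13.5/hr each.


a = λ/μ = 39.69/13.5 = 2.9400; ρ = a/c = 0.4900
Σ_{k=0}^{5} a^k/k! (terms k=0..5) = 1.00000 + 2.94000 + 4.32180 + 4.23536 + 3.11299 + 1.83044 = 17.44060
Tail: a^6/(6!(1−ρ)) = 645.77910/(720·0.5100) = 1.75866
P₀ = 1/(17.44060 + 1.75866) = 1/19.19925 = 0.052085

Final: 0.052085


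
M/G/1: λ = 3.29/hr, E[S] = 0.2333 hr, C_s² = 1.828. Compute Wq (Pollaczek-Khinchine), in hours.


ρ = λ·E[S] = 3.29·0.2333 = 0.7676
E[S²] = E[S]²(1+C_s²) = 0.2333²·(1+1.828) = 0.153925
Wq = λ·E[S²]/(2(1−ρ)) = 3.29·0.153925/(2·0.2324) = 1.08933 hr

Final: 1.08933 hr


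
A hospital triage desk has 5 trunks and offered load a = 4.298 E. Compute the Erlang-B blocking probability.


B(c,a) = (a^c/c!) / Σ_{k=0}^{c} a^k/k!
a^5/5! = 12.222240
Σ terms (k=0..5): 1.00000 + 4.29800 + 9.23640 + 13.23269 + 14.21852 + 12.22224 = 54.207848
B = 12.222240/54.207848 = 0.225470

Final: 0.225470


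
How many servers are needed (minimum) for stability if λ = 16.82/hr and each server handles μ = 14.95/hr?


Stability requires cμ > λ ⇔ c > λ/μ.
λ/μ = 16.82/14.95 = 1.1251
Minimum integer c = ⌊1.1251⌋ + 1 = 2
Check: 2·14.95 = 29.90 > 16.82, while 1·14.95 = 14.95 ≤ 16.82

Final: 2 servers


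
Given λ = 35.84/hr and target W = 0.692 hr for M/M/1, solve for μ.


W = 1/(μ−λ) ⇒ μ − λ = 1/W = 1/0.692 = 1.4451
μ = λ + 1/W = 35.84 + 1.4451 = 37.2851 per hr

Final: 37.2851 /hr


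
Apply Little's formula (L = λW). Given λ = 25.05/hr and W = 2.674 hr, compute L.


L = λW = 25.05·2.674 = 66.9837

Final: 66.9837


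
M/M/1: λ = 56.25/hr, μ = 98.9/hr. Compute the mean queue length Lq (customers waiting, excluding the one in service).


ρ = 56.25/98.9 = 0.5688
Lq = ρ²/(1−ρ) = 0.3235/0.4312 = 0.7501

Final: 0.7501


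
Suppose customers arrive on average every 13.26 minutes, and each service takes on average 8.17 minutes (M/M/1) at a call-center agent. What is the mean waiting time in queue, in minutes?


λ = 60/13.26 = 4.5249 /hr
μ = 60/8.17 = 7.3439 /hr
ρ = λ/μ = 4.5249/7.3439 = 0.6161
Wq = ρ/(μ−λ) = 0.6161/(7.3439−4.5249) = 0.21856 hr
In minutes: 0.21856·60 = 13.114 min

Final: 13.114 min


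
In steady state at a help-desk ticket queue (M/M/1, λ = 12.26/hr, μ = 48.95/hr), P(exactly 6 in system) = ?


ρ = 12.26/48.95 = 0.2505
P_n = (1−ρ)·ρ^n = (1 − 0.2505)·0.2505^6 = 0.7495·0.0002468 = 0.0001850

Final: 0.0001850


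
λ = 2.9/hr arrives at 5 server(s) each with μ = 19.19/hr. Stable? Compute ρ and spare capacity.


Total capacity cμ = 5·19.19 = 95.95/hr
ρ = λ/(cμ) = 2.9/95.95 = 0.03022
Stable ⇔ ρ < 1: YES
Spare capacity = cμ − λ = 95.95 − 2.9 = 93.05/hr

Final: ρ = 0.03022; stable; margin = 93.05/hr


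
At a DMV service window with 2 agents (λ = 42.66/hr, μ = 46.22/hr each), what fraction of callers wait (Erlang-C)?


a = λ/μ = 0.9230; ρ = a/2 = 0.4615
P₀ = 0.368468 (from M/M/c formula)
C(c,a) = [a^c/(c!(1−ρ))]·P₀ = [0.85189/(2·0.5385)]·0.368468
= 0.79096·0.368468 = 0.291445

Final: 0.291445


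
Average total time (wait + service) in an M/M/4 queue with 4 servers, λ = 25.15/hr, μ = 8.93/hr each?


a = 2.8163; ρ = 0.7041; P₀ = 0.049106
Lq = P₀·a^c·ρ/(c!(1−ρ)²) = 1.03507
Wq = Lq/λ = 1.03507/25.15 = 0.04116 hr
W = Wq + 1/μ = 0.04116 + 0.11198 = 0.15314 hr

Final: 0.15314 hr


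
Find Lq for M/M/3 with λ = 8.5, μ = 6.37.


a = λ/μ = 1.3344; ρ = a/3 = 0.4448
P₀ = 0.253942
Lq = P₀·a^c·ρ / (c!·(1−ρ)²) = 0.253942·2.37596·0.4448/(6·0.30825)
= 0.14510

Final: 0.14510


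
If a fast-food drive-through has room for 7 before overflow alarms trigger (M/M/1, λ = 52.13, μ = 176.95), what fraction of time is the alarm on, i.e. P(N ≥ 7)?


ρ = 52.13/176.95 = 0.2946
P(N ≥ n) = ρ^n = 0.2946^7 = 0.0001926

Final: 0.0001926


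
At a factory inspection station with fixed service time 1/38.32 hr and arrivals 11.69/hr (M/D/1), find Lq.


ρ = 11.69/38.32 = 0.3051
M/D/1: Lq = ρ²/(2(1−ρ)) = 0.09306/(2·0.6949) = 0.06696

Final: 0.06696


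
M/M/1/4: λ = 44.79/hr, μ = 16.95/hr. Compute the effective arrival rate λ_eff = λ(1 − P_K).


ρ = 2.6425; P_K = (1−ρ)ρ^4/(1−ρ^5) = 0.626429
λ_eff = λ(1 − P_K) = 44.79·(1 − 0.626429) = 44.79·0.373571 = 16.7322 /hr

Final: 16.7322 /hr


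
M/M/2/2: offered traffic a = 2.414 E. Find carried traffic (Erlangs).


B(2,2.414) = 0.460467 (Erlang-B)
Carried load = a(1 − B) = 2.414·(1 − 0.460467) = 2.414·0.539533 = 1.3024 E

Final: 1.3024 Erlangs


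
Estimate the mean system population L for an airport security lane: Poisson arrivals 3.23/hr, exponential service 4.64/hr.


ρ = λ/μ = 3.23/4.64 = 0.6961
L = ρ/(1−ρ) = 0.6961/(1 − 0.6961) = 0.6961/0.3039 = 2.2908

Final: 2.2908


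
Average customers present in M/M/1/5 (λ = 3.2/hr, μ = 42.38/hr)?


ρ = 3.2/42.38 = 0.07551
L = ρ[1 − (K+1)ρ^K + Kρ^(K+1)] / [(1−ρ)(1−ρ^(K+1))]
Numerator: 0.07551·(1 − 6·0.000002454 + 5·0.0000001853) = 0.075506
Denominator: (0.9245)·(1.000000) = 0.924493
L = 0.075506/0.924493 = 0.08167

Final: 0.08167


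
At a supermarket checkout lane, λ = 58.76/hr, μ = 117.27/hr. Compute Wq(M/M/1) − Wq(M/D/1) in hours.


ρ = 58.76/117.27 = 0.5011
Wq(M/M/1) = ρ/(μ−λ) = 0.5011/58.51 = 0.008564 hr
Wq(M/D/1) = ρ/(2(μ−λ)) = 0.004282 hr
Savings = 0.008564 − 0.004282 = 0.004282 hr

Final: 0.004282 hr


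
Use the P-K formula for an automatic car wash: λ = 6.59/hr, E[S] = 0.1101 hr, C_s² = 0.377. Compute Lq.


ρ = λ·E[S] = 6.59·0.1101 = 0.7256
Lq = ρ²(1+C_s²)/(2(1−ρ)) = 0.5264·(1+0.377)/(2·0.2744)
= 0.5264·1.3770/0.5489 = 1.32069

Final: 1.32069


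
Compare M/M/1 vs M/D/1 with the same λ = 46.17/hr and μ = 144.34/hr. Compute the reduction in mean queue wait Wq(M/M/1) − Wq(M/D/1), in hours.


ρ = 46.17/144.34 = 0.3199
Wq(M/M/1) = ρ/(μ−λ) = 0.3199/98.17 = 0.003258 hr
Wq(M/D/1) = ρ/(2(μ−λ)) = 0.001629 hr
Savings = 0.003258 − 0.001629 = 0.001629 hr

Final: 0.001629 hr
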